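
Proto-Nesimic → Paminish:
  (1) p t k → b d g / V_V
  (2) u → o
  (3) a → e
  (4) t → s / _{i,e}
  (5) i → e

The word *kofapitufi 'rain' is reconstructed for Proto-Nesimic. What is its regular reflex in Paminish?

kofebedofe

Paminish: *kofapitufi > kofabidufi > kofabidofi > kofebidofi > kofebedofe  (by intervocalic voicing, vowel merger, vowel merger, vowel merger)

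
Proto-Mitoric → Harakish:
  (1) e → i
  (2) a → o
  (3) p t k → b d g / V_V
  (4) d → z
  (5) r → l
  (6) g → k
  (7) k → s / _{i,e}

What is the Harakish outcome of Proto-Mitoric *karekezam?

Harakish: start from *karekezam.
  rule 1 (vowel merger): karekezam → karikizam
  rule 2 (vowel merger): karikizam → korikizom
  rule 3 (intervocalic voicing): korikizom → korigizom
  rule 4: no change — korigizom
  rule 5 (unconditioned shift): korigizom → koligizom
  rule 6 (unconditioned shift): koligizom → kolikizom
  rule 7 (palatalisation): kolikizom → kolisizom
  ⇒ Harakish kolisizom

kolisizom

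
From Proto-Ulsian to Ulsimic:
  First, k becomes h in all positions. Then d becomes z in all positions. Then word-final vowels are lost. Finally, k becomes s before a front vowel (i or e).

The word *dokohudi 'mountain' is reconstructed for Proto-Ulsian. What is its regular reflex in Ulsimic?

zohohuz

Ulsimic: start from *dokohudi.
  rule 1 (unconditioned shift): dokohudi → dohohudi
  rule 2 (unconditioned shift): dohohudi → zohohuzi
  rule 3 (apocope): zohohuzi → zohohuz
  rule 4: no change — zohohuz
  ⇒ Ulsimic zohohuz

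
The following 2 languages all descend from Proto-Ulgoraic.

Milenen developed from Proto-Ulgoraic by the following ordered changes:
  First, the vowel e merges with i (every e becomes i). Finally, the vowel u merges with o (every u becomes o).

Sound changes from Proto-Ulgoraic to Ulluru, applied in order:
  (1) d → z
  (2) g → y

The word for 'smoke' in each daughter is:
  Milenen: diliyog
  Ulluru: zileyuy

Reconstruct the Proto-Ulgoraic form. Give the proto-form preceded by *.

*dileyug

Position 7: Milenen has g, Ulluru has y. Milenen preserves g here (none of its changes turn any other segment into g), so the proto-segment is *g.
Position 1: Milenen has d, Ulluru has z. Milenen preserves d here (none of its changes turn any other segment into d), so the proto-segment is *d.
Position 4: Milenen has i, Ulluru has e. Ulluru preserves e here (none of its changes turn any other segment into e), so the proto-segment is *e.
Verify the candidate proto-form against each daughter:
Milenen: start from *dileyug.
  rule 1 (vowel merger): dileyug → diliyug
  rule 2 (vowel merger): diliyug → diliyog
  ⇒ Milenen diliyog
Ulluru: start from *dileyug.
  rule 1 (unconditioned shift): dileyug → zileyug
  rule 2 (unconditioned shift): zileyug → zileyuy
  ⇒ Ulluru zileyuy
No other proto-form is consistent with every reflex, so the reconstruction is *dileyug.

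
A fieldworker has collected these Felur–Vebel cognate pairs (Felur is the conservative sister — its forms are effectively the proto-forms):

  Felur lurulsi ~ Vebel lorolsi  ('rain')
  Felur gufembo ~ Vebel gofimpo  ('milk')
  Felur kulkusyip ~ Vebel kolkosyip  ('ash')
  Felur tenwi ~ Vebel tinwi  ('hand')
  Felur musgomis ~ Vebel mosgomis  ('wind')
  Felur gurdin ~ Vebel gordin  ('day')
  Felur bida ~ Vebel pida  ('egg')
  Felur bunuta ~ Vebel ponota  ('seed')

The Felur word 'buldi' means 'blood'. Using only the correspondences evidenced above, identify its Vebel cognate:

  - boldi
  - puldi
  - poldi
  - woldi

bunuta ~ ponota — Felur b corresponds to Vebel p word-initially before a back vowel.
lurulsi ~ lorolsi, kulkusyip ~ kolkosyip — Felur u corresponds to Vebel o after a consonant, before a consonant other than r, m, n, p, b, f, v.
Applying these to Felur 'buldi':
  buldi → puldi   (b→p word-initially before a back vowel)
  puldi → poldi   (u→o after a consonant, before a consonant other than r, m, n, p, b, f, v)
So the Vebel cognate is 'poldi'.

poldi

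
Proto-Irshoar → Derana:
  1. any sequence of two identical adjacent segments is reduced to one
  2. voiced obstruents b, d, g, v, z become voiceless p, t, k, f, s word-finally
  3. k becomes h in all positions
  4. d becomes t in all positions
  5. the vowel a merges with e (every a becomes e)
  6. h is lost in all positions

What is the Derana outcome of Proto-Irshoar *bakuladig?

Derana: start from *bakuladig.
  rule 1: no change — bakuladig
  rule 2 (final devoicing): bakuladig → bakuladik
  rule 3 (unconditioned shift): bakuladik → bahuladih
  rule 4 (unconditioned shift): bahuladih → bahulatih
  rule 5 (vowel merger): bahulatih → behuletih
  rule 6 (h-loss): behuletih → beuleti
  ⇒ Derana beuleti

beuleti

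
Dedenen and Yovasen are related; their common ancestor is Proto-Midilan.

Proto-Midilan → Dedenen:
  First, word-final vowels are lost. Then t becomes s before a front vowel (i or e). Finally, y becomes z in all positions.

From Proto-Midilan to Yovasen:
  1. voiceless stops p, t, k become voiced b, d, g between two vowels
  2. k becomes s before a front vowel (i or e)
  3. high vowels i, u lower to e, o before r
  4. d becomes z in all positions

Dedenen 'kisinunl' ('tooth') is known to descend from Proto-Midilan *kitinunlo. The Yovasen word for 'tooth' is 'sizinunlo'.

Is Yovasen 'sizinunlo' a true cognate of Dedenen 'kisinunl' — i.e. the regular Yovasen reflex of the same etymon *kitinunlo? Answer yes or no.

yes

Derive the expected Yovasen reflex of *kitinunlo:
Yovasen: *kitinunlo > kidinunlo > sidinunlo > sizinunlo  (by intervocalic voicing, palatalisation, unconditioned shift)
Yovasen 'sizinunlo' matches the regular reflex exactly, so the pair is cognate.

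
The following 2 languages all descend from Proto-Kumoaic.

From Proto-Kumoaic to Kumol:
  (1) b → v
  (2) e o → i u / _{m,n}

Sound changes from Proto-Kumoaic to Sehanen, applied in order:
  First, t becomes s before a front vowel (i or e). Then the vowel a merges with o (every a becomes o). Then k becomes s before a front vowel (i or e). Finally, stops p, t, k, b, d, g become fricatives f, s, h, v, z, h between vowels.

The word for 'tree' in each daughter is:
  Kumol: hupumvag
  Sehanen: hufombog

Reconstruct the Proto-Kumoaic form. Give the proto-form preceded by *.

*hupombag

Position 4: Kumol has u, Sehanen has o. Taking the neighbouring segments as reconstructed: Kumol u could go back to *o or *u; Sehanen o could go back to *a or *o — the one source consistent with every daughter is *o.
Position 3: Kumol has p, Sehanen has f. Kumol preserves p here (none of its changes turn any other segment into p), so the proto-segment is *p.
Position 6: Kumol has v, Sehanen has b. Sehanen preserves b here (none of its changes turn any other segment into b), so the proto-segment is *b.
Continuing position by position gives *hupombag; check it forward:
Kumol: *hupombag > hupomvag > hupumvag  (by unconditioned shift, pre-nasal raising)
Sehanen: *hupombag > hupombog > hufombog  (by vowel merger, intervocalic lenition)
*hupombag is the unique common source.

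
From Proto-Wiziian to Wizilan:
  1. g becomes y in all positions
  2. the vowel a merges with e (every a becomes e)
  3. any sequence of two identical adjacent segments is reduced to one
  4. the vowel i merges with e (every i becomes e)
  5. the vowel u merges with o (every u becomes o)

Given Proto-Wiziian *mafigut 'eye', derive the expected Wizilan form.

Wizilan: *mafigut
  mafigut → mafiyut   [unconditioned shift]
  mafiyut → mefiyut   [vowel merger]
  mefiyut (rule 3 does not apply)
  mefiyut → mefeyut   [vowel merger]
  mefeyut → mefeyot   [vowel merger]
  giving Wizilan mefeyot.

mefeyot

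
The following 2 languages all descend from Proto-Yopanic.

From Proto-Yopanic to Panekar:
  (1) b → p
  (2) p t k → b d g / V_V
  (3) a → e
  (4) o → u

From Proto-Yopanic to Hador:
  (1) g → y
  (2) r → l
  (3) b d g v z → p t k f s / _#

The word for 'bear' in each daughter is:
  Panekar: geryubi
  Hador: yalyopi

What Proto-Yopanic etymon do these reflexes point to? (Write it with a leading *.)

Position 6: Panekar has b, Hador has p. Taking the neighbouring segments as reconstructed: Panekar b could go back to *p or *b; Hador p can only go back to *p — the one source consistent with every daughter is *p.
Position 2: Panekar has e, Hador has a. Hador preserves a here (none of its changes turn any other segment into a), so the proto-segment is *a.
Position 5: Panekar has u, Hador has o. Hador preserves o here (none of its changes turn any other segment into o), so the proto-segment is *o.
This points to *garyopi. Verify forward in each daughter:
Panekar: start from *garyopi.
  rule 1: no change — garyopi
  rule 2 (intervocalic voicing): garyopi → garyobi
  rule 3 (vowel merger): garyobi → geryobi
  rule 4 (vowel merger): geryobi → geryubi
  ⇒ Panekar geryubi
Hador: start from *garyopi.
  rule 1 (unconditioned shift): garyopi → yaryopi
  rule 2 (unconditioned shift): yaryopi → yalyopi
  rule 3: no change — yalyopi
  ⇒ Hador yalyopi
Only *garyopi yields all of Panekar geryubi, Hador yalyopi.

*garyopi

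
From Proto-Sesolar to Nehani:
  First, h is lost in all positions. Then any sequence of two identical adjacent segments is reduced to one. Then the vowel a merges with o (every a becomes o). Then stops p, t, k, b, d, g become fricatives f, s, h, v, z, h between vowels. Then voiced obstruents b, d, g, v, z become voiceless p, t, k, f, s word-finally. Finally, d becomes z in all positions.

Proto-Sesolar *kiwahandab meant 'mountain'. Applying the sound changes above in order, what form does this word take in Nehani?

kiwonzop

Nehani: *kiwahandab > kiwaandab > kiwandab > kiwondob > kiwondop > kiwonzop  (by h-loss, degemination, vowel merger, final devoicing, unconditioned shift)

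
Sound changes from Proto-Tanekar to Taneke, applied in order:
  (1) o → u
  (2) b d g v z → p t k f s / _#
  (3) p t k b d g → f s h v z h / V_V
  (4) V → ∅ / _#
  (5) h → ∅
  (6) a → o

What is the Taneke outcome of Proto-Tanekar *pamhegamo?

pomeom

Taneke: *pamhegamo > pamhegamu > pamhehamu > pamheham > pameam > pomeom  (by vowel merger, intervocalic lenition, apocope, h-loss, vowel merger)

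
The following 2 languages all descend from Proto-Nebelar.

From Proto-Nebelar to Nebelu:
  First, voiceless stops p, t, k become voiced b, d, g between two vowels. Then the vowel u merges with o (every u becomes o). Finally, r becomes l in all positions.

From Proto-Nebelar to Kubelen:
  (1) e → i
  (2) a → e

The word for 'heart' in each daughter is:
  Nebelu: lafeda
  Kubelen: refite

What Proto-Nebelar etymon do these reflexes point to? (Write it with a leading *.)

*rafeta

Position 5: Nebelu has d, Kubelen has t. Kubelen preserves t here (none of its changes turn any other segment into t), so the proto-segment is *t.
Position 1: Nebelu has l, Kubelen has r. Kubelen preserves r here (none of its changes turn any other segment into r), so the proto-segment is *r.
Position 4: Nebelu has e, Kubelen has i. Nebelu preserves e here (none of its changes turn any other segment into e), so the proto-segment is *e.
Verify the candidate proto-form against each daughter:
Nebelu: *rafeta > rafeda > lafeda  (by intervocalic voicing, unconditioned shift)
Kubelen: start from *rafeta.
  rule 1 (vowel merger): rafeta → rafita
  rule 2 (vowel merger): rafita → refite
  ⇒ Kubelen refite
*rafeta is the unique common source.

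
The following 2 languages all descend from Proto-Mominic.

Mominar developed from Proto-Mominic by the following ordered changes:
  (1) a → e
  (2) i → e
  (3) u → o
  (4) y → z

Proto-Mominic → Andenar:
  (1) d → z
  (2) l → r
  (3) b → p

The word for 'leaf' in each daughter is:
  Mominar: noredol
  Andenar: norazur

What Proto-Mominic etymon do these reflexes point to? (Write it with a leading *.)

Position 6: Mominar has o, Andenar has u. Andenar preserves u here (none of its changes turn any other segment into u), so the proto-segment is *u.
Position 5: Mominar has d, Andenar has z. Mominar preserves d here (none of its changes turn any other segment into d), so the proto-segment is *d.
Position 4: Mominar has e, Andenar has a. Andenar preserves a here (none of its changes turn any other segment into a), so the proto-segment is *a.
Verify the candidate proto-form against each daughter:
Mominar: start from *noradul.
  rule 1 (vowel merger): noradul → noredul
  rule 2: no change — noredul
  rule 3 (vowel merger): noredul → noredol
  rule 4: no change — noredol
  ⇒ Mominar noredol
Andenar: *noradul
  noradul → norazul   [unconditioned shift]
  norazul → norazur   [unconditioned shift]
  norazur (rule 3 does not apply)
  giving Andenar norazur.
No other proto-form is consistent with every reflex, so the reconstruction is *noradul.

*noradul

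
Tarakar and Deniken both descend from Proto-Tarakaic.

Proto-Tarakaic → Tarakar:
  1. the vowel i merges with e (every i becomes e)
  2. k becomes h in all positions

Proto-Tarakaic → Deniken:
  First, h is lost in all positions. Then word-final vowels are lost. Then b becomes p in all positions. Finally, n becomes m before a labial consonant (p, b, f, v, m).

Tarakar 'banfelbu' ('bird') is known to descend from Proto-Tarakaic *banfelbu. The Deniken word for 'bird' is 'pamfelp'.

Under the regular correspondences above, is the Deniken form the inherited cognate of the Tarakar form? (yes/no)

yes

Derive the expected Deniken reflex of *banfelbu:
Deniken: start from *banfelbu.
  rule 1: no change — banfelbu
  rule 2 (apocope): banfelbu → banfelb
  rule 3 (unconditioned shift): banfelb → panfelp
  rule 4 (nasal place assimilation): panfelp → pamfelp
  ⇒ Deniken pamfelp
Deniken 'pamfelp' matches the regular reflex exactly, so the pair is cognate.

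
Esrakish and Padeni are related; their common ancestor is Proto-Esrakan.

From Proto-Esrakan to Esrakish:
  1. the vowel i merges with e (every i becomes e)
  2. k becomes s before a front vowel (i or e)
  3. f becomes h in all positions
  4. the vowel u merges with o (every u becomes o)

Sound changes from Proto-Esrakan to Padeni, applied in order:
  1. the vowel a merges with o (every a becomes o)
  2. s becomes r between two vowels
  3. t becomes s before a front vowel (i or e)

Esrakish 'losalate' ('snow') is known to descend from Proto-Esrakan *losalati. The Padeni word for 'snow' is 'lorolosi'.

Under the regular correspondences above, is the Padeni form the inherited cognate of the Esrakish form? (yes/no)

Derive the expected Padeni reflex of *losalati:
Padeni: *losalati > losoloti > loroloti > lorolosi  (by vowel merger, rhotacism, palatalisation)
Padeni 'lorolosi' matches the regular reflex exactly, so the pair is cognate.

yes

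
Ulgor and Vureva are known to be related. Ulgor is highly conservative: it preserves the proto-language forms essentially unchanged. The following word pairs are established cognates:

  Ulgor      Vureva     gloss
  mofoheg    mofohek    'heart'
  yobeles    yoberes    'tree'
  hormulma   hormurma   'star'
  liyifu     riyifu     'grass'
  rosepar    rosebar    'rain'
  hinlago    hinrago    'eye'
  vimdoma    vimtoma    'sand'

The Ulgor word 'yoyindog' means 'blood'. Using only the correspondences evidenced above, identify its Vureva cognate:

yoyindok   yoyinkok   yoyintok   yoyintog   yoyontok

vimdoma ~ vimtoma — Ulgor d corresponds to Vureva t after a consonant, before a back vowel.
mofoheg ~ mofohek — Ulgor g corresponds to Vureva k word-finally.
Applying these to Ulgor 'yoyindog':
  yoyindog → yoyintog   (d→t after a consonant, before a back vowel)
  yoyintog → yoyintok   (g→k word-finally)
So the Vureva cognate is 'yoyintok'.

yoyintok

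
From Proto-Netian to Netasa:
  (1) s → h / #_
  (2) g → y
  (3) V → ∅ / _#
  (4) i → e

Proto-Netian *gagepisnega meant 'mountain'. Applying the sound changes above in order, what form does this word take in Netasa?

yayepesney

Netasa: start from *gagepisnega.
  rule 1: no change — gagepisnega
  rule 2 (unconditioned shift): gagepisnega → yayepisneya
  rule 3 (apocope): yayepisneya → yayepisney
  rule 4 (vowel merger): yayepisney → yayepesney
  ⇒ Netasa yayepesney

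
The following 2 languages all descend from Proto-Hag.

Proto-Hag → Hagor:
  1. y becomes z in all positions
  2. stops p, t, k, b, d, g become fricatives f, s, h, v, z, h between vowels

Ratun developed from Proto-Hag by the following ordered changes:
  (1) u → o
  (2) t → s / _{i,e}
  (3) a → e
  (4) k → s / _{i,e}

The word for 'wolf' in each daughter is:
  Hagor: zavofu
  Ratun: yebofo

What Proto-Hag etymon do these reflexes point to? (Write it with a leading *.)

*yabofu

Position 2: Hagor has a, Ratun has e. Hagor preserves a here (none of its changes turn any other segment into a), so the proto-segment is *a.
Position 1: Hagor has z, Ratun has y. Ratun preserves y here (none of its changes turn any other segment into y), so the proto-segment is *y.
Position 6: Hagor has u, Ratun has o. Hagor preserves u here (none of its changes turn any other segment into u), so the proto-segment is *u.
Verify the candidate proto-form against each daughter:
Hagor: *yabofu > zabofu > zavofu  (by unconditioned shift, intervocalic lenition)
Ratun: *yabofu
  yabofu → yabofo   [vowel merger]
  yabofo (rule 2 does not apply)
  yabofo → yebofo   [vowel merger]
  yebofo (rule 4 does not apply)
  giving Ratun yebofo.
Only *yabofu yields all of Hagor zavofu, Ratun yebofo.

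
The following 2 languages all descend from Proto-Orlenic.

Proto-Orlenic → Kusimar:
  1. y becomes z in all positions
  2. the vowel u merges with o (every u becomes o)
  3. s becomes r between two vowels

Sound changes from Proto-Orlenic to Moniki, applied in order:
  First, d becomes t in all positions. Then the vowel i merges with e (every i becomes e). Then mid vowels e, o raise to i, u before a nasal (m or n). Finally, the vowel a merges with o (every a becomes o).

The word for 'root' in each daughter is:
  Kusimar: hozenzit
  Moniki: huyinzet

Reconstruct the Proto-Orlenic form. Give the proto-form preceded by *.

Position 7: Kusimar has i, Moniki has e. Kusimar preserves i here (none of its changes turn any other segment into i), so the proto-segment is *i.
Position 2: Kusimar has o, Moniki has u. Taking the neighbouring segments as reconstructed: Kusimar o could go back to *o or *u; Moniki u can only go back to *u — the one source consistent with every daughter is *u.
Verify the candidate proto-form against each daughter:
Kusimar: *huyenzit > huzenzit > hozenzit  (by unconditioned shift, vowel merger)
Moniki: start from *huyenzit.
  rule 1: no change — huyenzit
  rule 2 (vowel merger): huyenzit → huyenzet
  rule 3 (pre-nasal raising): huyenzet → huyinzet
  rule 4: no change — huyinzet
  ⇒ Moniki huyinzet
Only *huyenzit yields all of Kusimar hozenzit, Moniki huyinzet.

*huyenzit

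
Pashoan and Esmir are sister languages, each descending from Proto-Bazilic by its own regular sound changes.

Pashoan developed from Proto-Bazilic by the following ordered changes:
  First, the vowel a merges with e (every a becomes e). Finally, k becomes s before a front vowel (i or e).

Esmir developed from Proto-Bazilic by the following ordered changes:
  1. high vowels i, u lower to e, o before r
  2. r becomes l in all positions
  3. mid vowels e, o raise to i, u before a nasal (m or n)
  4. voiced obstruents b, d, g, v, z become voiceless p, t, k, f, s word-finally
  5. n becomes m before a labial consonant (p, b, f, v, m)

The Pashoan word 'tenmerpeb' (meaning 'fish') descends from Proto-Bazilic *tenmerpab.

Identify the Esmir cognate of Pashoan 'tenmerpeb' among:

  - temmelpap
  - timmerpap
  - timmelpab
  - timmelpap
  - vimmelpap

Esmir: start from *tenmerpab.
  rule 1: no change — tenmerpab
  rule 2 (unconditioned shift): tenmerpab → tenmelpab
  rule 3 (pre-nasal raising): tenmelpab → tinmelpab
  rule 4 (final devoicing): tinmelpab → tinmelpap
  rule 5 (nasal place assimilation): tinmelpap → timmelpap
  ⇒ Esmir timmelpap
Among the options, 'timmelpap' alone shows every Esmir change applied in order.

timmelpap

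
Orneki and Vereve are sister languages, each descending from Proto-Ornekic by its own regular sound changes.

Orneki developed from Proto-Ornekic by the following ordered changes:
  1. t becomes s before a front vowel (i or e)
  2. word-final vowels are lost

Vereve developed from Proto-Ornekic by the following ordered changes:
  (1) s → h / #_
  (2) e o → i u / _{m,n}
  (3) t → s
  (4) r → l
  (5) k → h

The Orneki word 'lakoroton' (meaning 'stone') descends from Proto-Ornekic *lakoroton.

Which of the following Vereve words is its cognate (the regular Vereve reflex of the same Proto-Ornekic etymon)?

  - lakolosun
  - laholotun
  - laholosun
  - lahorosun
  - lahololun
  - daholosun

laholosun

Vereve: *lakoroton > lakorotun > lakorosun > lakolosun > laholosun  (by pre-nasal raising, unconditioned shift, unconditioned shift, unconditioned shift)
Only 'laholosun' matches the regular Vereve development of *lakoroton.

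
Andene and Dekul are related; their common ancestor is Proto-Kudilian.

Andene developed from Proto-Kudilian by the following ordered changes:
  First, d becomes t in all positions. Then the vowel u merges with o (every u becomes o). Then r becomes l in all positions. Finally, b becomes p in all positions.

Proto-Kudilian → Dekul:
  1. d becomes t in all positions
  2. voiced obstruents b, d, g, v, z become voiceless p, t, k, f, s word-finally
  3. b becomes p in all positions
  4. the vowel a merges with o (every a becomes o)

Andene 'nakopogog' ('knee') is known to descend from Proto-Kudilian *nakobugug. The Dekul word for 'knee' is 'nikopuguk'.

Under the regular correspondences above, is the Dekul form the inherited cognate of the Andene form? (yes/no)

no

Derive the expected Dekul reflex of *nakobugug:
Dekul: *nakobugug
  nakobugug (rule 1 does not apply)
  nakobugug → nakobuguk   [final devoicing]
  nakobuguk → nakopuguk   [unconditioned shift]
  nakopuguk → nokopuguk   [vowel merger]
  giving Dekul nokopuguk.
The regular Dekul reflex would be 'nokopuguk', but the attested form is 'nikopuguk'. The correspondence is irregular, so they are not cognates (the Dekul form has a different source).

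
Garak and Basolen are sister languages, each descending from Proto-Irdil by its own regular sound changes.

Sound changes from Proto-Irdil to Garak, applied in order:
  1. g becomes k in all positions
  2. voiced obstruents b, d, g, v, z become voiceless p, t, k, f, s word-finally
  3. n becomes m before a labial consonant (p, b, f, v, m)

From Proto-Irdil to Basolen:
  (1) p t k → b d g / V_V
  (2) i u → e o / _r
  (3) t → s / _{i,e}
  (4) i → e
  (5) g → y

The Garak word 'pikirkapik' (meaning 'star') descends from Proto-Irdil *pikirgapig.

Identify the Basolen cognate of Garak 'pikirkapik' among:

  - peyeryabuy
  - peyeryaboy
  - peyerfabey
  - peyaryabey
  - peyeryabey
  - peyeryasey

Basolen: start from *pikirgapig.
  rule 1 (intervocalic voicing): pikirgapig → pigirgabig
  rule 2 (pre-rhotic lowering): pigirgabig → pigergabig
  rule 3: no change — pigergabig
  rule 4 (vowel merger): pigergabig → pegergabeg
  rule 5 (unconditioned shift): pegergabeg → peyeryabey
  ⇒ Basolen peyeryabey
Among the options, 'peyeryabey' alone shows every Basolen change applied in order.

peyeryabey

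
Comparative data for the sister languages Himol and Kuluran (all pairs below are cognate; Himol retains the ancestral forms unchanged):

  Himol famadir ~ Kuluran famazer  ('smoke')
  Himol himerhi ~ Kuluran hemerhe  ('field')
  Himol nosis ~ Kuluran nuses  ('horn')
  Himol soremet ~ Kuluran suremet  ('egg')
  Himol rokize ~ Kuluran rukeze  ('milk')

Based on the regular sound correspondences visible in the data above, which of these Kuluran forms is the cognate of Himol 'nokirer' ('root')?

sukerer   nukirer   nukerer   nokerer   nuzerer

nukerer

nosis ~ nuses, rokize ~ rukeze — Himol o corresponds to Kuluran u after a consonant, before a consonant other than r, m, n, p, b, f, v.
famadir ~ famazer — Himol i corresponds to Kuluran e after a consonant, before r.
Applying these to Himol 'nokirer':
  nokirer → nukirer   (o→u after a consonant, before a consonant other than r, m, n, p, b, f, v)
  nukirer → nukerer   (i→e after a consonant, before r)
So the Kuluran cognate is 'nukerer'.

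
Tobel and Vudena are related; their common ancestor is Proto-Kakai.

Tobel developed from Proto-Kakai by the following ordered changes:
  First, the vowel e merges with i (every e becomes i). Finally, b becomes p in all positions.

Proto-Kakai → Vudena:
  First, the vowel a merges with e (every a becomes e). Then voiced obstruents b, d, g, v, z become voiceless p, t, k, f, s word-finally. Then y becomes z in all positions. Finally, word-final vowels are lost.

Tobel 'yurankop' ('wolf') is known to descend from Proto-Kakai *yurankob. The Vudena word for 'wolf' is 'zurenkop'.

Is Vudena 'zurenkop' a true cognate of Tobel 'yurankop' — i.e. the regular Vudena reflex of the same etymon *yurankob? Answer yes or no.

Derive the expected Vudena reflex of *yurankob:
Vudena: start from *yurankob.
  rule 1 (vowel merger): yurankob → yurenkob
  rule 2 (final devoicing): yurenkob → yurenkop
  rule 3 (unconditioned shift): yurenkop → zurenkop
  rule 4: no change — zurenkop
  ⇒ Vudena zurenkop
Vudena 'zurenkop' matches the regular reflex exactly, so the pair is cognate.

yes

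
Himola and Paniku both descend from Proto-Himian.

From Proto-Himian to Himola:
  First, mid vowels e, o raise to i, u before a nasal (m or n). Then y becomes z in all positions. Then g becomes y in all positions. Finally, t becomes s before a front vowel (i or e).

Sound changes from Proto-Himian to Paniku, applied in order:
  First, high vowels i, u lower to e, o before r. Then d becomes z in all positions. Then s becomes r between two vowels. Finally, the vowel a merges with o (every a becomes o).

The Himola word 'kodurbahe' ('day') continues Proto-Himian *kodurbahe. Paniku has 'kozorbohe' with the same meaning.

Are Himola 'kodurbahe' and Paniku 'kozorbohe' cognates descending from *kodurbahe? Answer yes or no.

Derive the expected Paniku reflex of *kodurbahe:
Paniku: *kodurbahe
  kodurbahe → kodorbahe   [pre-rhotic lowering]
  kodorbahe → kozorbahe   [unconditioned shift]
  kozorbahe (rule 3 does not apply)
  kozorbahe → kozorbohe   [vowel merger]
  giving Paniku kozorbohe.
Paniku 'kozorbohe' matches the regular reflex exactly, so the pair is cognate.

yes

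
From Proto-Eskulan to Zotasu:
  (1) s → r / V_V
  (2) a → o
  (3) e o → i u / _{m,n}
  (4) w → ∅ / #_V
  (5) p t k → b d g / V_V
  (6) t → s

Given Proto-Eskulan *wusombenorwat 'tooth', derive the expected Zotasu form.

urumbinorwos

Zotasu: *wusombenorwat > wurombenorwat > wurombenorwot > wurumbinorwot > urumbinorwot > urumbinorwos  (by rhotacism, vowel merger, pre-nasal raising, glide loss, unconditioned shift)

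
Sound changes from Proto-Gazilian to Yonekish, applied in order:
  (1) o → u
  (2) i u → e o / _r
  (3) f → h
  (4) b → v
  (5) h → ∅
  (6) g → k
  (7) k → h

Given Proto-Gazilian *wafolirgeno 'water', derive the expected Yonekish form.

waulerhenu

Yonekish: *wafolirgeno > wafulirgenu > wafulergenu > wahulergenu > waulergenu > waulerkenu > waulerhenu  (by vowel merger, pre-rhotic lowering, unconditioned shift, h-loss, unconditioned shift, unconditioned shift)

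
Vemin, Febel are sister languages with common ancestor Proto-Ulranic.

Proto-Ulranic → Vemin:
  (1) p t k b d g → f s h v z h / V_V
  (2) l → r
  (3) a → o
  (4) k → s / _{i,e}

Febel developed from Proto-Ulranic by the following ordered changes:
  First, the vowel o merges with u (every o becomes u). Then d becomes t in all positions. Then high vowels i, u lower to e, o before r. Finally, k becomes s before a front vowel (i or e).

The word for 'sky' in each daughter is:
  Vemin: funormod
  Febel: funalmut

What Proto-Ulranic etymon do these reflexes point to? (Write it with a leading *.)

*funalmod

Position 8: Vemin has d, Febel has t. Vemin preserves d here (none of its changes turn any other segment into d), so the proto-segment is *d.
Position 5: Vemin has r, Febel has l. Febel preserves l here (none of its changes turn any other segment into l), so the proto-segment is *l.
Continuing position by position gives *funalmod; check it forward:
Vemin: *funalmod
  funalmod (rule 1 does not apply)
  funalmod → funarmod   [unconditioned shift]
  funarmod → funormod   [vowel merger]
  funormod (rule 4 does not apply)
  giving Vemin funormod.
Febel: *funalmod
  funalmod → funalmud   [vowel merger]
  funalmud → funalmut   [unconditioned shift]
  funalmut (rule 3 does not apply)
  funalmut (rule 4 does not apply)
  giving Febel funalmut.
Only *funalmod yields all of Vemin funormod, Febel funalmut.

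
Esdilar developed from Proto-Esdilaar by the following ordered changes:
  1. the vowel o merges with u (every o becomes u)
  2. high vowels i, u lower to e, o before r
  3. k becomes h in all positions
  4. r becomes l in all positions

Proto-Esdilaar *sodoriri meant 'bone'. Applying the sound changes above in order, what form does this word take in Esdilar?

Esdilar: *sodoriri
  sodoriri → suduriri   [vowel merger]
  suduriri → sudoreri   [pre-rhotic lowering]
  sudoreri (rule 3 does not apply)
  sudoreri → sudoleli   [unconditioned shift]
  giving Esdilar sudoleli.

sudoleli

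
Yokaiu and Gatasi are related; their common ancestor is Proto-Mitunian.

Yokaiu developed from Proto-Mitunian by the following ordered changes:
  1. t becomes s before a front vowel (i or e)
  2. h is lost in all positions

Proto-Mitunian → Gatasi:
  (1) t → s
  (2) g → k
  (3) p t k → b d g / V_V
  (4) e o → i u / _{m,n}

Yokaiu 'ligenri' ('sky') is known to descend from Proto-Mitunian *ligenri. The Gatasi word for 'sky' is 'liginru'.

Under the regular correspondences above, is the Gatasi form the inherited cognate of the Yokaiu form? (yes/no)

no

Derive the expected Gatasi reflex of *ligenri:
Gatasi: *ligenri > likenri > ligenri > liginri  (by unconditioned shift, intervocalic voicing, pre-nasal raising)
The regular Gatasi reflex would be 'liginri', but the attested form is 'liginru'. The correspondence is irregular, so they are not cognates (the Gatasi form has a different source).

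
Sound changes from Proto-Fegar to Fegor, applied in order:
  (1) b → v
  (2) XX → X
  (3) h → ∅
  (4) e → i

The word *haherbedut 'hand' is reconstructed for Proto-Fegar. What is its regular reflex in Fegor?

airvidut

Fegor: *haherbedut > hahervedut > aervedut > airvidut  (by unconditioned shift, h-loss, vowel merger)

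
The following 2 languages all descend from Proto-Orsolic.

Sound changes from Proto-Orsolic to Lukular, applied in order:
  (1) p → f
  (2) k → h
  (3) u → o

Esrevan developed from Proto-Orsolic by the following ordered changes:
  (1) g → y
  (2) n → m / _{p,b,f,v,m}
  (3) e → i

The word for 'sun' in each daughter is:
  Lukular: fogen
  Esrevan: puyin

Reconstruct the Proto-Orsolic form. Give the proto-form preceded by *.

*pugen

Position 1: Lukular has f, Esrevan has p. Esrevan preserves p here (none of its changes turn any other segment into p), so the proto-segment is *p.
Position 2: Lukular has o, Esrevan has u. Esrevan preserves u here (none of its changes turn any other segment into u), so the proto-segment is *u.
Position 4: Lukular has e, Esrevan has i. Lukular preserves e here (none of its changes turn any other segment into e), so the proto-segment is *e.
This points to *pugen. Verify forward in each daughter:
Lukular: *pugen
  pugen → fugen   [unconditioned shift]
  fugen (rule 2 does not apply)
  fugen → fogen   [vowel merger]
  giving Lukular fogen.
Esrevan: *pugen
  pugen → puyen   [unconditioned shift]
  puyen (rule 2 does not apply)
  puyen → puyin   [vowel merger]
  giving Esrevan puyin.
*pugen is the unique common source.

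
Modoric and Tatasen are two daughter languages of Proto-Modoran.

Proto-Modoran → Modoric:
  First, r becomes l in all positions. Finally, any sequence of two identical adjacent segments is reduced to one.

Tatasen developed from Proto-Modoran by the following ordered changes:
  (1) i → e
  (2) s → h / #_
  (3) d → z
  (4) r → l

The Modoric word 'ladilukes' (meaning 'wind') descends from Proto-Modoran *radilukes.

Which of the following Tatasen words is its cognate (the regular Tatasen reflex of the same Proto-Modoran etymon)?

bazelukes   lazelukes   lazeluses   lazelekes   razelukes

lazelukes

Tatasen: *radilukes > radelukes > razelukes > lazelukes  (by vowel merger, unconditioned shift, unconditioned shift)
Only 'lazelukes' matches the regular Tatasen development of *radilukes.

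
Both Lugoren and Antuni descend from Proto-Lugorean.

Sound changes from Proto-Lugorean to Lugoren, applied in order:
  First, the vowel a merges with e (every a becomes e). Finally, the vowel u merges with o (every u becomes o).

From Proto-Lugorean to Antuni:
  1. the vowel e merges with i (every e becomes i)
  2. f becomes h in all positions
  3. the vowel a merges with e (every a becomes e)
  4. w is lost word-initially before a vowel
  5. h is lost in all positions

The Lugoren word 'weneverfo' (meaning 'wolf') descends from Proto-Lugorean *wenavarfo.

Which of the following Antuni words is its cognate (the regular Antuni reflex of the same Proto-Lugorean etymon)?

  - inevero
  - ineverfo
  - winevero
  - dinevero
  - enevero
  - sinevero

Antuni: start from *wenavarfo.
  rule 1 (vowel merger): wenavarfo → winavarfo
  rule 2 (unconditioned shift): winavarfo → winavarho
  rule 3 (vowel merger): winavarho → wineverho
  rule 4 (glide loss): wineverho → ineverho
  rule 5 (h-loss): ineverho → inevero
  ⇒ Antuni inevero

inevero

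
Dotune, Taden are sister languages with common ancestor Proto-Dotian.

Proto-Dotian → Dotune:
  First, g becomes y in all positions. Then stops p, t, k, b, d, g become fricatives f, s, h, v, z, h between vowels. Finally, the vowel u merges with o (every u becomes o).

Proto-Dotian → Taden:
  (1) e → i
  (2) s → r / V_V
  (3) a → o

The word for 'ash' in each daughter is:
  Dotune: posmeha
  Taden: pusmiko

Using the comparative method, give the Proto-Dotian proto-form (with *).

Position 7: Dotune has a, Taden has o. Dotune preserves a here (none of its changes turn any other segment into a), so the proto-segment is *a.
Position 2: Dotune has o, Taden has u. Taden preserves u here (none of its changes turn any other segment into u), so the proto-segment is *u.
Continuing position by position gives *pusmeka; check it forward:
Dotune: start from *pusmeka.
  rule 1: no change — pusmeka
  rule 2 (intervocalic lenition): pusmeka → pusmeha
  rule 3 (vowel merger): pusmeha → posmeha
  ⇒ Dotune posmeha
Taden: *pusmeka > pusmika > pusmiko  (by vowel merger, vowel merger)
Only *pusmeka yields all of Dotune posmeha, Taden pusmiko.

*pusmeka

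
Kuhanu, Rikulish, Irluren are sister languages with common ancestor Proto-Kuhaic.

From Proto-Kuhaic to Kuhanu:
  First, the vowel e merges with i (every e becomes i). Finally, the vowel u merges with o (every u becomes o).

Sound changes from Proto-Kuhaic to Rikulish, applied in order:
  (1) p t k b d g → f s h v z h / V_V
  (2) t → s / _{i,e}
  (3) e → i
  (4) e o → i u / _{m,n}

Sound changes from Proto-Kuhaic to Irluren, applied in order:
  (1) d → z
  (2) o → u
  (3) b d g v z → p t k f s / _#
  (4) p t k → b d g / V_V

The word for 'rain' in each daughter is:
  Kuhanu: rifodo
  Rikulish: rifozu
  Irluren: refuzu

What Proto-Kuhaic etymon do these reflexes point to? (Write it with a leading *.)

*refodu

Position 2: Kuhanu has i, Rikulish has i, Irluren has e. Irluren preserves e here (none of its changes turn any other segment into e), so the proto-segment is *e.
Position 4: Kuhanu has o, Rikulish has o, Irluren has u. Rikulish preserves o here (none of its changes turn any other segment into o), so the proto-segment is *o.
Verify the candidate proto-form against each daughter:
Kuhanu: *refodu
  refodu → rifodu   [vowel merger]
  rifodu → rifodo   [vowel merger]
  giving Kuhanu rifodo.
Rikulish: *refodu > refozu > rifozu  (by intervocalic lenition, vowel merger)
Irluren: *refodu
  refodu → refozu   [unconditioned shift]
  refozu → refuzu   [vowel merger]
  refuzu (rule 3 does not apply)
  refuzu (rule 4 does not apply)
  giving Irluren refuzu.
No other proto-form is consistent with every reflex, so the reconstruction is *refodu.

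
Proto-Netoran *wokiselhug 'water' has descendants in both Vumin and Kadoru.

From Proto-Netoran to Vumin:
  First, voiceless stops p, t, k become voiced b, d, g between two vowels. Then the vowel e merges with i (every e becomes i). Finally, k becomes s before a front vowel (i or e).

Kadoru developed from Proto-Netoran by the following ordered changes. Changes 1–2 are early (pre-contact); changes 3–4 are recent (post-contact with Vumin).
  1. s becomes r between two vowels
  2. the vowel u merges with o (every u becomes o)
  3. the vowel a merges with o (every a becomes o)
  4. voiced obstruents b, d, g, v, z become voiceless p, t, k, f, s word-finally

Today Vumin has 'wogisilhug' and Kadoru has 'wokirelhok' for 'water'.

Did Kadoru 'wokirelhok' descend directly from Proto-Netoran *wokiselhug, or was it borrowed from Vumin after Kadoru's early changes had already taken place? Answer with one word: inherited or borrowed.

inherited

If inherited, *wokiselhug would pass through all of Kadoru's changes:
Kadoru: start from *wokiselhug.
  rule 1 (rhotacism): wokiselhug → wokirelhug
  rule 2 (vowel merger): wokirelhug → wokirelhog
  rule 3: no change — wokirelhog
  rule 4 (final devoicing): wokirelhog → wokirelhok
  ⇒ Kadoru wokirelhok
If borrowed from Vumin 'wogisilhug' after the early changes, it would undergo only the recent ones:
  rule 3 (vowel merger): no change (wogisilhug)
  rule 4 (final devoicing): wogisilhug → wogisilhuk
  ⇒ as a loan: wogisilhuk
Kadoru 'wokirelhok' matches the inherited outcome exactly, so it is an inherited cognate, not a loan.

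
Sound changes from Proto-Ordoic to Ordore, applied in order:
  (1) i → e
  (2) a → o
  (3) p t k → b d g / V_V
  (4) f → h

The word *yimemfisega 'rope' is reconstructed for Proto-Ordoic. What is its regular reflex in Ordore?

Ordore: *yimemfisega
  yimemfisega → yememfesega   [vowel merger]
  yememfesega → yememfesego   [vowel merger]
  yememfesego (rule 3 does not apply)
  yememfesego → yememhesego   [unconditioned shift]
  giving Ordore yememhesego.

yememhesego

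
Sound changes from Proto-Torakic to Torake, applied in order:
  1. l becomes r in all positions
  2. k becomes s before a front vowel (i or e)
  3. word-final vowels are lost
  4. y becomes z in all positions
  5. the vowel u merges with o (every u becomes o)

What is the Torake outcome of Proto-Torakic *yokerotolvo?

zoserotorv

Torake: *yokerotolvo > yokerotorvo > yoserotorvo > yoserotorv > zoserotorv  (by unconditioned shift, palatalisation, apocope, unconditioned shift)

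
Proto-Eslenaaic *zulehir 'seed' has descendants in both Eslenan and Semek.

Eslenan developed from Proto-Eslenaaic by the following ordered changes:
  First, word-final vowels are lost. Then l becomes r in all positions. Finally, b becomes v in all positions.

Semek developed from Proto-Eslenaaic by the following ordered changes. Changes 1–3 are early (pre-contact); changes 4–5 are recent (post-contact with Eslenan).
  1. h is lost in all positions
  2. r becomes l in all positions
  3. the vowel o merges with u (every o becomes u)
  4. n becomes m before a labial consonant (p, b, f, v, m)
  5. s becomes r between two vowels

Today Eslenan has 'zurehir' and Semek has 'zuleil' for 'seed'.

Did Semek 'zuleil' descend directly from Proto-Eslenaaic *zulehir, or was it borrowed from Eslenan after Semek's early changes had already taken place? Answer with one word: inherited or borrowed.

If inherited, *zulehir would pass through all of Semek's changes:
Semek: start from *zulehir.
  rule 1 (h-loss): zulehir → zuleir
  rule 2 (unconditioned shift): zuleir → zuleil
  rule 3: no change — zuleil
  rule 4: no change — zuleil
  rule 5: no change — zuleil
  ⇒ Semek zuleil
If borrowed from Eslenan 'zurehir' after the early changes, it would undergo only the recent ones:
  rule 4 (nasal place assimilation): no change (zurehir)
  rule 5 (rhotacism): no change (zurehir)
  ⇒ as a loan: zurehir
Semek 'zuleil' matches the inherited outcome exactly, so it is an inherited cognate, not a loan.

inherited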